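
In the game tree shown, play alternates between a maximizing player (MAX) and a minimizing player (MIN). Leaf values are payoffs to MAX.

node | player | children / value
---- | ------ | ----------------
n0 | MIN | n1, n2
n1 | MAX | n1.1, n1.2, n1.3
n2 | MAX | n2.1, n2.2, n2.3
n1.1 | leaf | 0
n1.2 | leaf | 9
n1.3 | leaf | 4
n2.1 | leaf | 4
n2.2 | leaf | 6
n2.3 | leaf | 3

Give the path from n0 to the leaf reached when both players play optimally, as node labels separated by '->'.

n1 (MAX): max(0, 9, 4) = 9
n2 (MAX): max(4, 6, 3) = 6
n0 (MIN): min(9, 6) = 6
At n0, MIN picks n2 (lowest: 6).
At n2, MAX picks n2.2 (highest: 6).
Terminal value 6.

n0 -> n2 -> n2.2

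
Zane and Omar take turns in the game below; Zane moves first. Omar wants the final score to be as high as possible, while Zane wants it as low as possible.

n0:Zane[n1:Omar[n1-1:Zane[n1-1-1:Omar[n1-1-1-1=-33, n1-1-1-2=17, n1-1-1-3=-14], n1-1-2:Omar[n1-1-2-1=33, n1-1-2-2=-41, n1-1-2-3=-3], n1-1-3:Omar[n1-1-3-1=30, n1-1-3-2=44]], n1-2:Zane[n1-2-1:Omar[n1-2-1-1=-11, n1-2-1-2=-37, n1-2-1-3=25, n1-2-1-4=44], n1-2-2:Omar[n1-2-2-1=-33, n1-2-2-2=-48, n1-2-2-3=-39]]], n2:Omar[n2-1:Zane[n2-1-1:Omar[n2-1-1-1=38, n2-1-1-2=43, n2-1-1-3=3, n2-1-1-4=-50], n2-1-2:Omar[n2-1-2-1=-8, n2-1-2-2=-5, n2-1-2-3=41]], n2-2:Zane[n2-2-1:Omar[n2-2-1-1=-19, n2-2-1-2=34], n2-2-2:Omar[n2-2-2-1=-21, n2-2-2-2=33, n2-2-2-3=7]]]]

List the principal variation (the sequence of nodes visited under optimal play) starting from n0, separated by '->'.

n1-1-1 (Omar): max(-33, 17, -14) = 17
n1-1-2 (Omar): max(33, -41, -3) = 33
n1-1-3 (Omar): max(30, 44) = 44
n1-1 (Zane): min(17, 33, 44) = 17
n1-2-1 (Omar): max(-11, -37, 25, 44) = 44
n1-2-2 (Omar): max(-33, -48, -39) = -33
n1-2 (Zane): min(44, -33) = -33
n1 (Omar): max(17, -33) = 17
n2-1-1 (Omar): max(38, 43, 3, -50) = 43
n2-1-2 (Omar): max(-8, -5, 41) = 41
n2-1 (Zane): min(43, 41) = 41
n2-2-1 (Omar): max(-19, 34) = 34
n2-2-2 (Omar): max(-21, 33, 7) = 33
n2-2 (Zane): min(34, 33) = 33
n2 (Omar): max(41, 33) = 41
n0 (Zane): min(17, 41) = 17
At n0, Zane picks n1 (lowest: 17).
At n1, Omar picks n1-1 (highest: 17).
At n1-1, Zane picks n1-1-1 (lowest: 17).
At n1-1-1, Omar picks n1-1-1-2 (highest: 17).
Terminal value 17.

n0 -> n1 -> n1-1 -> n1-1-1 -> n1-1-1-2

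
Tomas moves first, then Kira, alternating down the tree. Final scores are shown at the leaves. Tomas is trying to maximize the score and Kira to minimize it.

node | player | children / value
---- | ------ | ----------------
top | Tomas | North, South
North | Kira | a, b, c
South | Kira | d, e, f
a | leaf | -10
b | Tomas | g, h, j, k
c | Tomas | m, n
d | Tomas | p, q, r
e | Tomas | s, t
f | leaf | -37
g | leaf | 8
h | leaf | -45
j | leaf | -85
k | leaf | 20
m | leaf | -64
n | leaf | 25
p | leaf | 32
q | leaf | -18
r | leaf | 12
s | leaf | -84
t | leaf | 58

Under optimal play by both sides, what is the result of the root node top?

-10

b (Tomas): max(8, -45, -85, 20) = 20
c (Tomas): max(-64, 25) = 25
North (Kira): min(-10, 20, 25) = -10
d (Tomas): max(32, -18, 12) = 32
e (Tomas): max(-84, 58) = 58
South (Kira): min(32, 58, -37) = -37
top (Tomas): max(-10, -37) = -10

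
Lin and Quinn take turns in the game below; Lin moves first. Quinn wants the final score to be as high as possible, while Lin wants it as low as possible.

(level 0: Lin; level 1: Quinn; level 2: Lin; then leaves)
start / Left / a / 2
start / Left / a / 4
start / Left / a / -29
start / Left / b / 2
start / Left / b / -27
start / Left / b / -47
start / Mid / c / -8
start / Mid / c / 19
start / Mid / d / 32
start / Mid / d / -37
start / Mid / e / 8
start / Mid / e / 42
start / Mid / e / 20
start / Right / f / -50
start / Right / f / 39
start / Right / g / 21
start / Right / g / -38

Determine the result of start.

-38

a (Lin): min(2, 4, -29) = -29
b (Lin): min(2, -27, -47) = -47
Left (Quinn): max(-29, -47) = -29
c (Lin): min(-8, 19) = -8
d (Lin): min(32, -37) = -37
e (Lin): min(8, 42, 20) = 8
Mid (Quinn): max(-8, -37, 8) = 8
f (Lin): min(-50, 39) = -50
g (Lin): min(21, -38) = -38
Right (Quinn): max(-50, -38) = -38
start (Lin): min(-29, 8, -38) = -38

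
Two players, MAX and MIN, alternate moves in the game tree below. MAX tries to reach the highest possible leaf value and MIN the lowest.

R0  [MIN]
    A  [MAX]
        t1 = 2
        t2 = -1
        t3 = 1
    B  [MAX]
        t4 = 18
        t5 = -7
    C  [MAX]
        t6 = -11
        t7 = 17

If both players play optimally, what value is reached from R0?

A (MAX): max(2, -1, 1) = 2
B (MAX): max(18, -7) = 18
C (MAX): max(-11, 17) = 17
R0 (MIN): min(2, 18, 17) = 2

2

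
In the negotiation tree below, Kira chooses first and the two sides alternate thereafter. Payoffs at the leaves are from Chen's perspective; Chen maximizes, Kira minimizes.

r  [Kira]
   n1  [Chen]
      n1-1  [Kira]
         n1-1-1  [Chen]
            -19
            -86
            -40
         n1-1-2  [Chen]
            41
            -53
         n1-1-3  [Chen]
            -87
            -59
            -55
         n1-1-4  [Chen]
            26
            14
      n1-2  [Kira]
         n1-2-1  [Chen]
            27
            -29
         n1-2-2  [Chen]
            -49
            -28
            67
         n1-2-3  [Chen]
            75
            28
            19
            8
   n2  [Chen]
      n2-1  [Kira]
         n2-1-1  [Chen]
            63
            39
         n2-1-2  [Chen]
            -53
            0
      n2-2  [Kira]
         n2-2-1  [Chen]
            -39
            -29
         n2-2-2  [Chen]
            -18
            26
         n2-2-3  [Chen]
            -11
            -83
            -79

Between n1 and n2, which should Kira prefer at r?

n1-1-1 (Chen): max(-19, -86, -40) = -19
n1-1-2 (Chen): max(41, -53) = 41
n1-1-3 (Chen): max(-87, -59, -55) = -55
n1-1-4 (Chen): max(26, 14) = 26
n1-1 (Kira): min(-19, 41, -55, 26) = -55
n1-2-1 (Chen): max(27, -29) = 27
n1-2-2 (Chen): max(-49, -28, 67) = 67
n1-2-3 (Chen): max(75, 28, 19, 8) = 75
n1-2 (Kira): min(27, 67, 75) = 27
n1 (Chen): max(-55, 27) = 27
n2-1-1 (Chen): max(63, 39) = 63
n2-1-2 (Chen): max(-53, 0) = 0
n2-1 (Kira): min(63, 0) = 0
n2-2-1 (Chen): max(-39, -29) = -29
n2-2-2 (Chen): max(-18, 26) = 26
n2-2-3 (Chen): max(-11, -83, -79) = -11
n2-2 (Kira): min(-29, 26, -11) = -29
n2 (Chen): max(0, -29) = 0
Kira prefers the lower value; n1=27, n2=0. n2 is better since 0 < 27.

n2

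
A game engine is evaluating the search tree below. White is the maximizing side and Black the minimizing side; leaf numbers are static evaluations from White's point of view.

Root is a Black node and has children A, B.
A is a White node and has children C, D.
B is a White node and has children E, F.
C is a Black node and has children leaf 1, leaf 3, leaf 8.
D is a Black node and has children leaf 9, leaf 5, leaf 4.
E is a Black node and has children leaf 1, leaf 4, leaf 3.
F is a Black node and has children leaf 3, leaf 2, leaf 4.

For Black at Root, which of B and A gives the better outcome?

B

E (Black): min(1, 4, 3) = 1
F (Black): min(3, 2, 4) = 2
B (White): max(1, 2) = 2
C (Black): min(1, 3, 8) = 1
D (Black): min(9, 5, 4) = 4
A (White): max(1, 4) = 4
Black prefers the lower value; B=2, A=4. B is better since 2 < 4.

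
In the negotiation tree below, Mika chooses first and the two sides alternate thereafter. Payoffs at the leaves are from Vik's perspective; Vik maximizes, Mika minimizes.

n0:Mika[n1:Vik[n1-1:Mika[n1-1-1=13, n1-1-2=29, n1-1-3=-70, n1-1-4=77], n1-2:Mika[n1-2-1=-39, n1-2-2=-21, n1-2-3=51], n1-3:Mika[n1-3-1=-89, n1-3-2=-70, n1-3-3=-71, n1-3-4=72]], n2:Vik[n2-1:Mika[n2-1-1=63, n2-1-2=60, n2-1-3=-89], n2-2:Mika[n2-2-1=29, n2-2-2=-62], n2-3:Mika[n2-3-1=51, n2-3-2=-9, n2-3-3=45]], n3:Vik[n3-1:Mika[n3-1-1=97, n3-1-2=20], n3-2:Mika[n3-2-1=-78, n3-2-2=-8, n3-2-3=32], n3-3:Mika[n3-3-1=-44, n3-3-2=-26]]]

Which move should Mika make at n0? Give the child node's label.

n1

n1-1 (Mika): min(13, 29, -70, 77) = -70
n1-2 (Mika): min(-39, -21, 51) = -39
n1-3 (Mika): min(-89, -70, -71, 72) = -89
n1 (Vik): max(-70, -39, -89) = -39
n2-1 (Mika): min(63, 60, -89) = -89
n2-2 (Mika): min(29, -62) = -62
n2-3 (Mika): min(51, -9, 45) = -9
n2 (Vik): max(-89, -62, -9) = -9
n3-1 (Mika): min(97, 20) = 20
n3-2 (Mika): min(-78, -8, 32) = -78
n3-3 (Mika): min(-44, -26) = -44
n3 (Vik): max(20, -78, -44) = 20
n0 (Mika): min(-39, -9, 20) = -39
Mika at n0 wants the lowest of {n1=-39, n2=-9, n3=20}, so chooses n1.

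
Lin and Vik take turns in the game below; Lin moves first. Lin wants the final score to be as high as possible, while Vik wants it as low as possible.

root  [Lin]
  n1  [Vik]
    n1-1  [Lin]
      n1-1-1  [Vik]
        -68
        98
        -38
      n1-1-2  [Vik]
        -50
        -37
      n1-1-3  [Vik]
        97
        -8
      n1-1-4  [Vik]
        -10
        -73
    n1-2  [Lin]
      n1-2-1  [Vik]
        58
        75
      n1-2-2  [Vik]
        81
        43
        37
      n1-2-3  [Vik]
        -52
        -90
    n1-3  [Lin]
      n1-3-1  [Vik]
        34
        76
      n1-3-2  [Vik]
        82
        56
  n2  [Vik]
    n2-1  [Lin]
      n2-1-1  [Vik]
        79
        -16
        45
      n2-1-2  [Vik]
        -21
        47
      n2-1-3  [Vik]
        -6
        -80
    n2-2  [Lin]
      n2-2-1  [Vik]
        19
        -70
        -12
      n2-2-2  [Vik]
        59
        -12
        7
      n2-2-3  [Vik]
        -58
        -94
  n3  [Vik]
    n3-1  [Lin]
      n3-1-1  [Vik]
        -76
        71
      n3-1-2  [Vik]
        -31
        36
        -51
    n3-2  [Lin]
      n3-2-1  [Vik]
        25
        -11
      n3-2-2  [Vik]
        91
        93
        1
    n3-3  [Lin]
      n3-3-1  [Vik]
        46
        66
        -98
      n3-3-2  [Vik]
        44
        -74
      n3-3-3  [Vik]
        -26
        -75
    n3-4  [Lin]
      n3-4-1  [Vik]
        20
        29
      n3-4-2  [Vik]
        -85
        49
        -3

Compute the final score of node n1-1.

n1-1-1 (Vik): min(-68, 98, -38) = -68
n1-1-2 (Vik): min(-50, -37) = -50
n1-1-3 (Vik): min(97, -8) = -8
n1-1-4 (Vik): min(-10, -73) = -73
n1-1 (Lin): max(-68, -50, -8, -73) = -8

-8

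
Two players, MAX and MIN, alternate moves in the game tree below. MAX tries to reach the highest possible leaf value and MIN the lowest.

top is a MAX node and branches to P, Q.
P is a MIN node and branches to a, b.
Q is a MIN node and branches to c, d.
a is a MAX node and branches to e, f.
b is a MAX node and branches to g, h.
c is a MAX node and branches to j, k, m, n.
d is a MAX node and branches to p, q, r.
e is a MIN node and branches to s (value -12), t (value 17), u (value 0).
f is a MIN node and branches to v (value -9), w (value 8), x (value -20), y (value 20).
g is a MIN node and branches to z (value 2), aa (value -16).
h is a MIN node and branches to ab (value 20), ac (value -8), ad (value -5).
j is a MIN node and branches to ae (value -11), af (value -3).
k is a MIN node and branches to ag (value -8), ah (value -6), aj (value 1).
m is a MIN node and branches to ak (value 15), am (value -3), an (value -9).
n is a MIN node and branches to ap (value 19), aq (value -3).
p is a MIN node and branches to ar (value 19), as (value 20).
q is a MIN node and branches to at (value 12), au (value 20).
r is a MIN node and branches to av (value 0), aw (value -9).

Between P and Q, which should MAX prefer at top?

e (MIN): min(-12, 17, 0) = -12
f (MIN): min(-9, 8, -20, 20) = -20
a (MAX): max(-12, -20) = -12
g (MIN): min(2, -16) = -16
h (MIN): min(20, -8, -5) = -8
b (MAX): max(-16, -8) = -8
P (MIN): min(-12, -8) = -12
j (MIN): min(-11, -3) = -11
k (MIN): min(-8, -6, 1) = -8
m (MIN): min(15, -3, -9) = -9
n (MIN): min(19, -3) = -3
c (MAX): max(-11, -8, -9, -3) = -3
p (MIN): min(19, 20) = 19
q (MIN): min(12, 20) = 12
r (MIN): min(0, -9) = -9
d (MAX): max(19, 12, -9) = 19
Q (MIN): min(-3, 19) = -3
MAX prefers the higher value; P=-12, Q=-3. Q is better since -3 > -12.

Q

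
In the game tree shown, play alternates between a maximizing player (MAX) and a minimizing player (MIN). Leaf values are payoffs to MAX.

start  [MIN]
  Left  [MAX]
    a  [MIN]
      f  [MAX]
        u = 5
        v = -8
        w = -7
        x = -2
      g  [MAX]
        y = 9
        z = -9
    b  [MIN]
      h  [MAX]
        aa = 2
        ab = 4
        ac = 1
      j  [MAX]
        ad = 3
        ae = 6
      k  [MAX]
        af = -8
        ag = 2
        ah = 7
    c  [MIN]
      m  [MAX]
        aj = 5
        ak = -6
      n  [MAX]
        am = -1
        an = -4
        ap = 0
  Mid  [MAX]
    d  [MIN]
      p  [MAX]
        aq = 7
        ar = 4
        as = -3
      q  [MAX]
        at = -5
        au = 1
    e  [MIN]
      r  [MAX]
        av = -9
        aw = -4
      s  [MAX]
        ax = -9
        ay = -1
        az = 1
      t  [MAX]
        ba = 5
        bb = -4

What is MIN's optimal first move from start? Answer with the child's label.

Mid

f (MAX): max(5, -8, -7, -2) = 5
g (MAX): max(9, -9) = 9
a (MIN): min(5, 9) = 5
h (MAX): max(2, 4, 1) = 4
j (MAX): max(3, 6) = 6
k (MAX): max(-8, 2, 7) = 7
b (MIN): min(4, 6, 7) = 4
m (MAX): max(5, -6) = 5
n (MAX): max(-1, -4, 0) = 0
c (MIN): min(5, 0) = 0
Left (MAX): max(5, 4, 0) = 5
p (MAX): max(7, 4, -3) = 7
q (MAX): max(-5, 1) = 1
d (MIN): min(7, 1) = 1
r (MAX): max(-9, -4) = -4
s (MAX): max(-9, -1, 1) = 1
t (MAX): max(5, -4) = 5
e (MIN): min(-4, 1, 5) = -4
Mid (MAX): max(1, -4) = 1
start (MIN): min(5, 1) = 1
MIN at start wants the lowest of {Left=5, Mid=1}, so chooses Mid.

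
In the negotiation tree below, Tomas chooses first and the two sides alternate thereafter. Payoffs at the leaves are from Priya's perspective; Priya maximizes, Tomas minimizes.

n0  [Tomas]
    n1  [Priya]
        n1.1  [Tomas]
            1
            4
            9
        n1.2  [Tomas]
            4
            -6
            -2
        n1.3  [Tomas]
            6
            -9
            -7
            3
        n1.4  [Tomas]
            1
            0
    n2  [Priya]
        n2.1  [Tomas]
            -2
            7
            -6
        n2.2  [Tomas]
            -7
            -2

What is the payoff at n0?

n1.1 (Tomas): min(1, 4, 9) = 1
n1.2 (Tomas): min(4, -6, -2) = -6
n1.3 (Tomas): min(6, -9, -7, 3) = -9
n1.4 (Tomas): min(1, 0) = 0
n1 (Priya): max(1, -6, -9, 0) = 1
n2.1 (Tomas): min(-2, 7, -6) = -6
n2.2 (Tomas): min(-7, -2) = -7
n2 (Priya): max(-6, -7) = -6
n0 (Tomas): min(1, -6) = -6

-6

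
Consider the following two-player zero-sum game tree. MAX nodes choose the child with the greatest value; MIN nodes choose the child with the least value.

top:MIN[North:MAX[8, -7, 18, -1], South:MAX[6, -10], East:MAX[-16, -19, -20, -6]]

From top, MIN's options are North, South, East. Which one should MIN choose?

North (MAX): max(8, -7, 18, -1) = 18
South (MAX): max(6, -10) = 6
East (MAX): max(-16, -19, -20, -6) = -6
top (MIN): min(18, 6, -6) = -6
MIN at top wants the lowest of {North=18, South=6, East=-6}, so chooses East.

East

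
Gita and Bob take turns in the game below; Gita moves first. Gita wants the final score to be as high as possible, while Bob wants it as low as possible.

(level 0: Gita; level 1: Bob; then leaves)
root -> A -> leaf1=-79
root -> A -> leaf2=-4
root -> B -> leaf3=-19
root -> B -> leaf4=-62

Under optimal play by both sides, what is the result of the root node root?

-62

A (Bob): min(-79, -4) = -79
B (Bob): min(-19, -62) = -62
root (Gita): max(-79, -62) = -62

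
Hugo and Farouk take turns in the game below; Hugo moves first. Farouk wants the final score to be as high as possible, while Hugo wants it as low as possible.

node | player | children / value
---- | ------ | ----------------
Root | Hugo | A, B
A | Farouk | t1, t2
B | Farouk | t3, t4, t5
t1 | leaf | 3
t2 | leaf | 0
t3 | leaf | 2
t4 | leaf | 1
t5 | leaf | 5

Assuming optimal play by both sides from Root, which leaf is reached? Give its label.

t1

A (Farouk): max(3, 0) = 3
B (Farouk): max(2, 1, 5) = 5
Root (Hugo): min(3, 5) = 3
At Root, Hugo picks A (lowest: 3).
At A, Farouk picks t1 (highest: 3).
Terminal value 3.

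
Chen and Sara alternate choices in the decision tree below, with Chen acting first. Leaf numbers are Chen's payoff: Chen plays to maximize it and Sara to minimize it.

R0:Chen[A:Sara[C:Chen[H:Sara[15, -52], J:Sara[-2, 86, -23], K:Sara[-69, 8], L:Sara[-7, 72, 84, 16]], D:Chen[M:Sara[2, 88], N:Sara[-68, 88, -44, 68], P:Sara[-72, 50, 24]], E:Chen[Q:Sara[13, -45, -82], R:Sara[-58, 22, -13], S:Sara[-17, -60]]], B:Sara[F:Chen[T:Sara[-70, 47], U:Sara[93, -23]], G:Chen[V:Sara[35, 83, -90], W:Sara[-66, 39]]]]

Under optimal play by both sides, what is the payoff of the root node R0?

H (Sara): min(15, -52) = -52
J (Sara): min(-2, 86, -23) = -23
K (Sara): min(-69, 8) = -69
L (Sara): min(-7, 72, 84, 16) = -7
C (Chen): max(-52, -23, -69, -7) = -7
M (Sara): min(2, 88) = 2
N (Sara): min(-68, 88, -44, 68) = -68
P (Sara): min(-72, 50, 24) = -72
D (Chen): max(2, -68, -72) = 2
Q (Sara): min(13, -45, -82) = -82
R (Sara): min(-58, 22, -13) = -58
S (Sara): min(-17, -60) = -60
E (Chen): max(-82, -58, -60) = -58
A (Sara): min(-7, 2, -58) = -58
T (Sara): min(-70, 47) = -70
U (Sara): min(93, -23) = -23
F (Chen): max(-70, -23) = -23
V (Sara): min(35, 83, -90) = -90
W (Sara): min(-66, 39) = -66
G (Chen): max(-90, -66) = -66
B (Sara): min(-23, -66) = -66
R0 (Chen): max(-58, -66) = -58

-58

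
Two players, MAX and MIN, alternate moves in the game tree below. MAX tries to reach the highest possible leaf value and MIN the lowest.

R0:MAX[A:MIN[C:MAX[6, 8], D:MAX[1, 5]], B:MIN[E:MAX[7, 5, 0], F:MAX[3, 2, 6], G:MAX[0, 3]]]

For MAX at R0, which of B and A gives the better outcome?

A

E (MAX): max(7, 5, 0) = 7
F (MAX): max(3, 2, 6) = 6
G (MAX): max(0, 3) = 3
B (MIN): min(7, 6, 3) = 3
C (MAX): max(6, 8) = 8
D (MAX): max(1, 5) = 5
A (MIN): min(8, 5) = 5
MAX prefers the higher value; B=3, A=5. A is better since 5 > 3.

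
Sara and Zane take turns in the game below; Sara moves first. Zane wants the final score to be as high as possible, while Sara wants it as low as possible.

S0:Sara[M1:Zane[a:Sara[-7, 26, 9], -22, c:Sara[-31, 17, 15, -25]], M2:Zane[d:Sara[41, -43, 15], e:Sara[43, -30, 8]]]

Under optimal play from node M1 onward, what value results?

-7

a (Sara): min(-7, 26, 9) = -7
c (Sara): min(-31, 17, 15, -25) = -31
M1 (Zane): max(-7, -22, -31) = -7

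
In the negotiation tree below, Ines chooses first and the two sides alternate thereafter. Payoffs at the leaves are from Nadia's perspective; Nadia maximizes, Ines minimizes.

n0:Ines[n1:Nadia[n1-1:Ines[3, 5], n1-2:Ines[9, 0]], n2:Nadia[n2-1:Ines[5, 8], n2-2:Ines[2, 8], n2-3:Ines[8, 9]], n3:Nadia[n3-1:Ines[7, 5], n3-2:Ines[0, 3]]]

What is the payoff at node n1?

3

n1-1 (Ines): min(3, 5) = 3
n1-2 (Ines): min(9, 0) = 0
n1 (Nadia): max(3, 0) = 3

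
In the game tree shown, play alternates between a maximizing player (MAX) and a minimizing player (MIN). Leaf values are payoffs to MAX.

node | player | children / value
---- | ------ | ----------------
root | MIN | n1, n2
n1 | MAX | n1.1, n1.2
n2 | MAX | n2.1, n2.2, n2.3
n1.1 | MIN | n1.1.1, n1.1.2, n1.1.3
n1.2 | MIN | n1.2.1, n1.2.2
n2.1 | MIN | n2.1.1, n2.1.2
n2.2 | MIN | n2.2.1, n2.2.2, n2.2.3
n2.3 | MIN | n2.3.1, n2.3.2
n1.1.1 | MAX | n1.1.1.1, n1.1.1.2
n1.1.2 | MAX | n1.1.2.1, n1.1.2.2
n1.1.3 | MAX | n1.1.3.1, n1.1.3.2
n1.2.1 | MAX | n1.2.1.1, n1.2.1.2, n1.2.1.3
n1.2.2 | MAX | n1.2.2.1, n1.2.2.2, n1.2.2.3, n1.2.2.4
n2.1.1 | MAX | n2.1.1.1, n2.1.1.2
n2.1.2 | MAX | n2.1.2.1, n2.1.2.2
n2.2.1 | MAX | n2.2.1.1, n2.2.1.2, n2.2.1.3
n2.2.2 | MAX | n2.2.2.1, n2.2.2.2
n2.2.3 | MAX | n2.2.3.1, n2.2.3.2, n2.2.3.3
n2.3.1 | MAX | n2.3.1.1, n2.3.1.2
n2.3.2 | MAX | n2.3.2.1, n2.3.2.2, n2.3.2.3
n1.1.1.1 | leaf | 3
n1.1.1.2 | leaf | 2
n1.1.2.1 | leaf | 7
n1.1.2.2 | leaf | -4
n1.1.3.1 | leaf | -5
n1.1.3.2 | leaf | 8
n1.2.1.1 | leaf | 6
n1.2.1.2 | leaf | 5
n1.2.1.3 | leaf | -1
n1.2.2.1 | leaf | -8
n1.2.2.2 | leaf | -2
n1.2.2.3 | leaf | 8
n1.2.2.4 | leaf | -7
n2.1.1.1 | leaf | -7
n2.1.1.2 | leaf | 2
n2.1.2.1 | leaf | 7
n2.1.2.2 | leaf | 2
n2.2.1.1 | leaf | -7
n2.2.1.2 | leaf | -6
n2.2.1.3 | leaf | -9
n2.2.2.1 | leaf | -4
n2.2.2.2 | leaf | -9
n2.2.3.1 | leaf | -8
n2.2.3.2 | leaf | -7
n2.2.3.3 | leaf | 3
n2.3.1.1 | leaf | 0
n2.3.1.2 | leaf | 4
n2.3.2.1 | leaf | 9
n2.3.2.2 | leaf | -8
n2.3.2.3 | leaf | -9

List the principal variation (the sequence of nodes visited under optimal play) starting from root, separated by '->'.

n1.1.1 (MAX): max(3, 2) = 3
n1.1.2 (MAX): max(7, -4) = 7
n1.1.3 (MAX): max(-5, 8) = 8
n1.1 (MIN): min(3, 7, 8) = 3
n1.2.1 (MAX): max(6, 5, -1) = 6
n1.2.2 (MAX): max(-8, -2, 8, -7) = 8
n1.2 (MIN): min(6, 8) = 6
n1 (MAX): max(3, 6) = 6
n2.1.1 (MAX): max(-7, 2) = 2
n2.1.2 (MAX): max(7, 2) = 7
n2.1 (MIN): min(2, 7) = 2
n2.2.1 (MAX): max(-7, -6, -9) = -6
n2.2.2 (MAX): max(-4, -9) = -4
n2.2.3 (MAX): max(-8, -7, 3) = 3
n2.2 (MIN): min(-6, -4, 3) = -6
n2.3.1 (MAX): max(0, 4) = 4
n2.3.2 (MAX): max(9, -8, -9) = 9
n2.3 (MIN): min(4, 9) = 4
n2 (MAX): max(2, -6, 4) = 4
root (MIN): min(6, 4) = 4
At root, MIN picks n2 (lowest: 4).
At n2, MAX picks n2.3 (highest: 4).
At n2.3, MIN picks n2.3.1 (lowest: 4).
At n2.3.1, MAX picks n2.3.1.2 (highest: 4).
Terminal value 4.

root -> n2 -> n2.3 -> n2.3.1 -> n2.3.1.2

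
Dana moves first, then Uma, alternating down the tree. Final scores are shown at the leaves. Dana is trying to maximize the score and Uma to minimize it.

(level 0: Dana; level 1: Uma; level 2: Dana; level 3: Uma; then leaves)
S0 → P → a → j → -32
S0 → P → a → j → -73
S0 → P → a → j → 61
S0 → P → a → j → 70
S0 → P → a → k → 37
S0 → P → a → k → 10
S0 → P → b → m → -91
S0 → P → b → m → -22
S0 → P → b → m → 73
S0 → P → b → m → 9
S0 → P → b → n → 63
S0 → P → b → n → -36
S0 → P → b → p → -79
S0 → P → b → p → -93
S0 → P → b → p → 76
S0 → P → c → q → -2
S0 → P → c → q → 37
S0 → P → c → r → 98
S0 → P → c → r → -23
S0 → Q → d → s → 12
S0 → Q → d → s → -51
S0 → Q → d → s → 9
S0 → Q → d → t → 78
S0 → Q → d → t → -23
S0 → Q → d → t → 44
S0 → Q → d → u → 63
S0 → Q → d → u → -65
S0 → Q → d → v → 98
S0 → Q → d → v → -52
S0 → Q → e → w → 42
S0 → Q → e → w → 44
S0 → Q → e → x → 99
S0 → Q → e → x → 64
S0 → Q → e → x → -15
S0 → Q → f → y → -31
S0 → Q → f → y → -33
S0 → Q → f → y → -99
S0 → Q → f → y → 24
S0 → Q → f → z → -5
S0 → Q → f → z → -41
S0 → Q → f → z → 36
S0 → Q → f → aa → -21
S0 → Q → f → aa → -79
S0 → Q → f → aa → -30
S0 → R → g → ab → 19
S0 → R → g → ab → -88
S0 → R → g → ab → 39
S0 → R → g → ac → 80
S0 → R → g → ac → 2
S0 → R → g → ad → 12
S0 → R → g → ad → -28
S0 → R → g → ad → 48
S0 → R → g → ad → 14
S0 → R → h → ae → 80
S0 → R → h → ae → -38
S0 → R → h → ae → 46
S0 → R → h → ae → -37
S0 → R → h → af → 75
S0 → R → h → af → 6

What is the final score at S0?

2

j (Uma): min(-32, -73, 61, 70) = -73
k (Uma): min(37, 10) = 10
a (Dana): max(-73, 10) = 10
m (Uma): min(-91, -22, 73, 9) = -91
n (Uma): min(63, -36) = -36
p (Uma): min(-79, -93, 76) = -93
b (Dana): max(-91, -36, -93) = -36
q (Uma): min(-2, 37) = -2
r (Uma): min(98, -23) = -23
c (Dana): max(-2, -23) = -2
P (Uma): min(10, -36, -2) = -36
s (Uma): min(12, -51, 9) = -51
t (Uma): min(78, -23, 44) = -23
u (Uma): min(63, -65) = -65
v (Uma): min(98, -52) = -52
d (Dana): max(-51, -23, -65, -52) = -23
w (Uma): min(42, 44) = 42
x (Uma): min(99, 64, -15) = -15
e (Dana): max(42, -15) = 42
y (Uma): min(-31, -33, -99, 24) = -99
z (Uma): min(-5, -41, 36) = -41
aa (Uma): min(-21, -79, -30) = -79
f (Dana): max(-99, -41, -79) = -41
Q (Uma): min(-23, 42, -41) = -41
ab (Uma): min(19, -88, 39) = -88
ac (Uma): min(80, 2) = 2
ad (Uma): min(12, -28, 48, 14) = -28
g (Dana): max(-88, 2, -28) = 2
ae (Uma): min(80, -38, 46, -37) = -38
af (Uma): min(75, 6) = 6
h (Dana): max(-38, 6) = 6
R (Uma): min(2, 6) = 2
S0 (Dana): max(-36, -41, 2) = 2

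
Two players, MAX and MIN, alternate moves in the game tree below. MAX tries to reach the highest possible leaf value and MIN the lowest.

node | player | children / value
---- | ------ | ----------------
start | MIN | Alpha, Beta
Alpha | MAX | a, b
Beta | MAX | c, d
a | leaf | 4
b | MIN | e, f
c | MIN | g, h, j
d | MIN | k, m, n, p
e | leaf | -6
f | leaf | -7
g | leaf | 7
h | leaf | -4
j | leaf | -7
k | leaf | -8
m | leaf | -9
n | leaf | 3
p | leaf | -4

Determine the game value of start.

b (MIN): min(-6, -7) = -7
Alpha (MAX): max(4, -7) = 4
c (MIN): min(7, -4, -7) = -7
d (MIN): min(-8, -9, 3, -4) = -9
Beta (MAX): max(-7, -9) = -7
start (MIN): min(4, -7) = -7

-7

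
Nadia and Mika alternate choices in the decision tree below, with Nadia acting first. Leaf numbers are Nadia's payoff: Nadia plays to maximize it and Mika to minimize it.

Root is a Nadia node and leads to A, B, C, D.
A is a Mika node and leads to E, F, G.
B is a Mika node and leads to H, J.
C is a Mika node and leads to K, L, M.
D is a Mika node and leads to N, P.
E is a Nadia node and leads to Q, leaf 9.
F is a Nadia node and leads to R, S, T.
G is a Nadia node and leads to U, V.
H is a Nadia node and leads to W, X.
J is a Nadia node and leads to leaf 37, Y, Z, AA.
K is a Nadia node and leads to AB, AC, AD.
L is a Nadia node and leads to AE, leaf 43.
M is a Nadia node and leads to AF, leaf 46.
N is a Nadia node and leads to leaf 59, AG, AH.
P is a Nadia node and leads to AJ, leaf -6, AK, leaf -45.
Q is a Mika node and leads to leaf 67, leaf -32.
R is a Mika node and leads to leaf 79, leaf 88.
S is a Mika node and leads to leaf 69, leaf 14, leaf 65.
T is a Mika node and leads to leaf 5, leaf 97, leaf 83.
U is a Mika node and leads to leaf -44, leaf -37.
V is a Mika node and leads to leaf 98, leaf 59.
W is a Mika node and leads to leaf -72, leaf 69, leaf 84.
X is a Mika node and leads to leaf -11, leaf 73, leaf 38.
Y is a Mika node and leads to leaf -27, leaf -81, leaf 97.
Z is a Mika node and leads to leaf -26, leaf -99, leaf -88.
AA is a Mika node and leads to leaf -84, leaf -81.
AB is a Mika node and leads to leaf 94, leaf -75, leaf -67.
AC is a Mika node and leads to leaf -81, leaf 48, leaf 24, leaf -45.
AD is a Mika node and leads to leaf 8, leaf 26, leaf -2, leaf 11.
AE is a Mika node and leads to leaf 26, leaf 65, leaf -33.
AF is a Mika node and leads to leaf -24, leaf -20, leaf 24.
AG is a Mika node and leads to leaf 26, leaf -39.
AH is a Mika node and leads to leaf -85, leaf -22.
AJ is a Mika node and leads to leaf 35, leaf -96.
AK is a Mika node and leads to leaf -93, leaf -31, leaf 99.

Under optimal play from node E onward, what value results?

Q (Mika): min(67, -32) = -32
E (Nadia): max(-32, 9) = 9

9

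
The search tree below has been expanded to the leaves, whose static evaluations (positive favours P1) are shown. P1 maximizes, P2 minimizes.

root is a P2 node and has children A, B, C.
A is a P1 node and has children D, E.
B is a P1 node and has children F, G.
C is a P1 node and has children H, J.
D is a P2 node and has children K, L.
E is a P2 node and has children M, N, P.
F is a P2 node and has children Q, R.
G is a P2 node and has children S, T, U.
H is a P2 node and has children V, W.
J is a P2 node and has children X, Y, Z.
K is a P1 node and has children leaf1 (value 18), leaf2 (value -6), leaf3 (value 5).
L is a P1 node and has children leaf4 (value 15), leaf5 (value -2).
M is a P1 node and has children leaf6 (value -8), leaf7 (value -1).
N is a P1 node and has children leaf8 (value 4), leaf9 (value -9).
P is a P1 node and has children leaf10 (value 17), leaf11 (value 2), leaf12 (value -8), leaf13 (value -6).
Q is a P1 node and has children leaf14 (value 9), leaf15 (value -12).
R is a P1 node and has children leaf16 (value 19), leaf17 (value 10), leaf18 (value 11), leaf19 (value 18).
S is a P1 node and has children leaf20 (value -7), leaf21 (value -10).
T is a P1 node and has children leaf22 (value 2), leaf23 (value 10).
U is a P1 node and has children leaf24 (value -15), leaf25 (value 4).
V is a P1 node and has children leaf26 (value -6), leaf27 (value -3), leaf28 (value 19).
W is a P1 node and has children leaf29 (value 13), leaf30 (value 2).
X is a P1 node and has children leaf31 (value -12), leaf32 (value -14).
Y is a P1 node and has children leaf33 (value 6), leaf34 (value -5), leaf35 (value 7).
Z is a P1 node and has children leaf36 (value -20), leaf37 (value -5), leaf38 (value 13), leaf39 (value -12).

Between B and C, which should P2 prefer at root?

Q (P1): max(9, -12) = 9
R (P1): max(19, 10, 11, 18) = 19
F (P2): min(9, 19) = 9
S (P1): max(-7, -10) = -7
T (P1): max(2, 10) = 10
U (P1): max(-15, 4) = 4
G (P2): min(-7, 10, 4) = -7
B (P1): max(9, -7) = 9
V (P1): max(-6, -3, 19) = 19
W (P1): max(13, 2) = 13
H (P2): min(19, 13) = 13
X (P1): max(-12, -14) = -12
Y (P1): max(6, -5, 7) = 7
Z (P1): max(-20, -5, 13, -12) = 13
J (P2): min(-12, 7, 13) = -12
C (P1): max(13, -12) = 13
P2 prefers the lower value; B=9, C=13. B is better since 9 < 13.

B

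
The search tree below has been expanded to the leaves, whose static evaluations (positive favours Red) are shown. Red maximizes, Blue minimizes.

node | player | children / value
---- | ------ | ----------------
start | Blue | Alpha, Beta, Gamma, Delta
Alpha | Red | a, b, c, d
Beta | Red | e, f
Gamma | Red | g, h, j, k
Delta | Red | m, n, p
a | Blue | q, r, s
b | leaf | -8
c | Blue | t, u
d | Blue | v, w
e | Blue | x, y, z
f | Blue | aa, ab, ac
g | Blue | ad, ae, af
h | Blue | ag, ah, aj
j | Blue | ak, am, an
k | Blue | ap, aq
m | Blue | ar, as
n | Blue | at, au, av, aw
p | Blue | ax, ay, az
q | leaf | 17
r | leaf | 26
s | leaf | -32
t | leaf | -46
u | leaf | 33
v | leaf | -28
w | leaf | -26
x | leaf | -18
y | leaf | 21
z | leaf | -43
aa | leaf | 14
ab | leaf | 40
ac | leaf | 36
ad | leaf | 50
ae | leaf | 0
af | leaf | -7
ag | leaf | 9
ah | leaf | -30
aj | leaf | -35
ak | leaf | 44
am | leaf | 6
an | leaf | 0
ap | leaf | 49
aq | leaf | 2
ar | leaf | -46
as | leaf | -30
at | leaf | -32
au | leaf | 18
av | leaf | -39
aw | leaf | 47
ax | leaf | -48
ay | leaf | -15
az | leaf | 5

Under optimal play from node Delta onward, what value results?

m (Blue): min(-46, -30) = -46
n (Blue): min(-32, 18, -39, 47) = -39
p (Blue): min(-48, -15, 5) = -48
Delta (Red): max(-46, -39, -48) = -39

-39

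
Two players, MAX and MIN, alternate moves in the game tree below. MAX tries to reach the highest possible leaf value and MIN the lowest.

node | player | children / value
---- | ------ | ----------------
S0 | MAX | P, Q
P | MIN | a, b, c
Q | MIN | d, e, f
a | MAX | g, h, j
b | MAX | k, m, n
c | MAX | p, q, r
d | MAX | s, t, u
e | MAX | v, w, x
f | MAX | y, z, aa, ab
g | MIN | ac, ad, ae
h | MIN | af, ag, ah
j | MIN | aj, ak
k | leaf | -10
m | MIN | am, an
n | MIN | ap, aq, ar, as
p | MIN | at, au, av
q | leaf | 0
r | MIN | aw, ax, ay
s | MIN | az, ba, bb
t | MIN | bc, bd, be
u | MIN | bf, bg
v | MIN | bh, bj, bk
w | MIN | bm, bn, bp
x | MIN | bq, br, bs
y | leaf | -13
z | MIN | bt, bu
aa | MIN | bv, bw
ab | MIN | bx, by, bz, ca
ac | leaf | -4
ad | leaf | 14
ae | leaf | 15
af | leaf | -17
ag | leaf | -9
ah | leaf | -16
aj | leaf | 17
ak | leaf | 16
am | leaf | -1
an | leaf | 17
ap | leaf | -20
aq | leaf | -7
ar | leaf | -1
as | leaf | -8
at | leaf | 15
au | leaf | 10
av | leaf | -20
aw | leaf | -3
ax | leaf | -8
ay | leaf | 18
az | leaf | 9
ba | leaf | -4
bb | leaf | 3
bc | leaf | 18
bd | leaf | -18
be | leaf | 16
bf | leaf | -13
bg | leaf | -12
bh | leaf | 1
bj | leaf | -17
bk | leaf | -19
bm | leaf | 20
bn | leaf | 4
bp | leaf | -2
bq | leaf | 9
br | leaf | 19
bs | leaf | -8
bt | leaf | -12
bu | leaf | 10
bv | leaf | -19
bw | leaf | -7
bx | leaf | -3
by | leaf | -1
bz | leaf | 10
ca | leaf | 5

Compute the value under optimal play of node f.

-3

z (MIN): min(-12, 10) = -12
aa (MIN): min(-19, -7) = -19
ab (MIN): min(-3, -1, 10, 5) = -3
f (MAX): max(-13, -12, -19, -3) = -3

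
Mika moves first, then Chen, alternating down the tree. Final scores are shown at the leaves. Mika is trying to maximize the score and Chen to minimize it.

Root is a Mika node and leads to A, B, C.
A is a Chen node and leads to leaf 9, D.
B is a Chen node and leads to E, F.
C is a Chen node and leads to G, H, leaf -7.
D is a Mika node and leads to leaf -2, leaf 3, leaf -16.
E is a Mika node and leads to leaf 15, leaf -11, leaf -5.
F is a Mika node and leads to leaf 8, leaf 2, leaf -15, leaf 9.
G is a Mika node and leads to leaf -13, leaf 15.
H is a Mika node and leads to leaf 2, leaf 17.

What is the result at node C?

G (Mika): max(-13, 15) = 15
H (Mika): max(2, 17) = 17
C (Chen): min(15, 17, -7) = -7

-7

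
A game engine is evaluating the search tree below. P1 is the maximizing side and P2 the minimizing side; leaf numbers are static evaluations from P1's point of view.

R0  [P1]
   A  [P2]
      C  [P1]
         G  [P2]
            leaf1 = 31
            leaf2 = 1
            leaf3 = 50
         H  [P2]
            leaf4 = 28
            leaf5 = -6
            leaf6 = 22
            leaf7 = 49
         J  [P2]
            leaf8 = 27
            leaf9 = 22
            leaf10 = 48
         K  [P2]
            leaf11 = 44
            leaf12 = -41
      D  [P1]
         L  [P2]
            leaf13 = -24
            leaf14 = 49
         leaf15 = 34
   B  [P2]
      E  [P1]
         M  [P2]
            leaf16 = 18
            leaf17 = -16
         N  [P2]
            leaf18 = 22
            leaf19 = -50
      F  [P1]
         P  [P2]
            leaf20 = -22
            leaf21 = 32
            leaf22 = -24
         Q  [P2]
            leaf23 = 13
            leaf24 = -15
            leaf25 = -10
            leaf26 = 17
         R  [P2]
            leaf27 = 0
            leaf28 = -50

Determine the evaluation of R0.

G (P2): min(31, 1, 50) = 1
H (P2): min(28, -6, 22, 49) = -6
J (P2): min(27, 22, 48) = 22
K (P2): min(44, -41) = -41
C (P1): max(1, -6, 22, -41) = 22
L (P2): min(-24, 49) = -24
D (P1): max(-24, 34) = 34
A (P2): min(22, 34) = 22
M (P2): min(18, -16) = -16
N (P2): min(22, -50) = -50
E (P1): max(-16, -50) = -16
P (P2): min(-22, 32, -24) = -24
Q (P2): min(13, -15, -10, 17) = -15
R (P2): min(0, -50) = -50
F (P1): max(-24, -15, -50) = -15
B (P2): min(-16, -15) = -16
R0 (P1): max(22, -16) = 22

22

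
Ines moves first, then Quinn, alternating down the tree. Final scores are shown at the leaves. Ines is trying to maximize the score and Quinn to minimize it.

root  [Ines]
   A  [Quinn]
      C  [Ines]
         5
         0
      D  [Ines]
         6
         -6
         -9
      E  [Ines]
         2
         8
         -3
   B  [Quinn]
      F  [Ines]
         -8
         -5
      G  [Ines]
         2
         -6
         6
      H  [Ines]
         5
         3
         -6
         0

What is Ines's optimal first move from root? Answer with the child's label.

C (Ines): max(5, 0) = 5
D (Ines): max(6, -6, -9) = 6
E (Ines): max(2, 8, -3) = 8
A (Quinn): min(5, 6, 8) = 5
F (Ines): max(-8, -5) = -5
G (Ines): max(2, -6, 6) = 6
H (Ines): max(5, 3, -6, 0) = 5
B (Quinn): min(-5, 6, 5) = -5
root (Ines): max(5, -5) = 5
Ines at root wants the highest of {A=5, B=-5}, so chooses A.

A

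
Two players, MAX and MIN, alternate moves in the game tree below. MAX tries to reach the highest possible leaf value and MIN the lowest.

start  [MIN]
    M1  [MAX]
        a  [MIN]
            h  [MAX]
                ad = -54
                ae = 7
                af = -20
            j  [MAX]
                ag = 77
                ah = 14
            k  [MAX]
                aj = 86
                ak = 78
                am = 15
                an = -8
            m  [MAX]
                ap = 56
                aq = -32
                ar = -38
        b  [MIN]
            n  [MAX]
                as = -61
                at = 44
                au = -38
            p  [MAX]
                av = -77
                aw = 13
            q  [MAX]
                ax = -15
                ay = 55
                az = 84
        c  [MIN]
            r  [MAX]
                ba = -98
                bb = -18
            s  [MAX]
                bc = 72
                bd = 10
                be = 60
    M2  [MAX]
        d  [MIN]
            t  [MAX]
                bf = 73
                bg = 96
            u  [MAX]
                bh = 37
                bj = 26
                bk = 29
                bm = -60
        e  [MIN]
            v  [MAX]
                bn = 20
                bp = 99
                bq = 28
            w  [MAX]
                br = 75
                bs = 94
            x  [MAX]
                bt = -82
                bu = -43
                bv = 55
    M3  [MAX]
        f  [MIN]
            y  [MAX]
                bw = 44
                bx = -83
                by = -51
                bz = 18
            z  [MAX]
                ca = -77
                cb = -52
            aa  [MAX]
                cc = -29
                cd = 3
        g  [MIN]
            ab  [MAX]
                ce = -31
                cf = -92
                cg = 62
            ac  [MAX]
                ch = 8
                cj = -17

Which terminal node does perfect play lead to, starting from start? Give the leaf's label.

h (MAX): max(-54, 7, -20) = 7
j (MAX): max(77, 14) = 77
k (MAX): max(86, 78, 15, -8) = 86
m (MAX): max(56, -32, -38) = 56
a (MIN): min(7, 77, 86, 56) = 7
n (MAX): max(-61, 44, -38) = 44
p (MAX): max(-77, 13) = 13
q (MAX): max(-15, 55, 84) = 84
b (MIN): min(44, 13, 84) = 13
r (MAX): max(-98, -18) = -18
s (MAX): max(72, 10, 60) = 72
c (MIN): min(-18, 72) = -18
M1 (MAX): max(7, 13, -18) = 13
t (MAX): max(73, 96) = 96
u (MAX): max(37, 26, 29, -60) = 37
d (MIN): min(96, 37) = 37
v (MAX): max(20, 99, 28) = 99
w (MAX): max(75, 94) = 94
x (MAX): max(-82, -43, 55) = 55
e (MIN): min(99, 94, 55) = 55
M2 (MAX): max(37, 55) = 55
y (MAX): max(44, -83, -51, 18) = 44
z (MAX): max(-77, -52) = -52
aa (MAX): max(-29, 3) = 3
f (MIN): min(44, -52, 3) = -52
ab (MAX): max(-31, -92, 62) = 62
ac (MAX): max(8, -17) = 8
g (MIN): min(62, 8) = 8
M3 (MAX): max(-52, 8) = 8
start (MIN): min(13, 55, 8) = 8
At start, MIN picks M3 (lowest: 8).
At M3, MAX picks g (highest: 8).
At g, MIN picks ac (lowest: 8).
At ac, MAX picks ch (highest: 8).
Terminal value 8.

ch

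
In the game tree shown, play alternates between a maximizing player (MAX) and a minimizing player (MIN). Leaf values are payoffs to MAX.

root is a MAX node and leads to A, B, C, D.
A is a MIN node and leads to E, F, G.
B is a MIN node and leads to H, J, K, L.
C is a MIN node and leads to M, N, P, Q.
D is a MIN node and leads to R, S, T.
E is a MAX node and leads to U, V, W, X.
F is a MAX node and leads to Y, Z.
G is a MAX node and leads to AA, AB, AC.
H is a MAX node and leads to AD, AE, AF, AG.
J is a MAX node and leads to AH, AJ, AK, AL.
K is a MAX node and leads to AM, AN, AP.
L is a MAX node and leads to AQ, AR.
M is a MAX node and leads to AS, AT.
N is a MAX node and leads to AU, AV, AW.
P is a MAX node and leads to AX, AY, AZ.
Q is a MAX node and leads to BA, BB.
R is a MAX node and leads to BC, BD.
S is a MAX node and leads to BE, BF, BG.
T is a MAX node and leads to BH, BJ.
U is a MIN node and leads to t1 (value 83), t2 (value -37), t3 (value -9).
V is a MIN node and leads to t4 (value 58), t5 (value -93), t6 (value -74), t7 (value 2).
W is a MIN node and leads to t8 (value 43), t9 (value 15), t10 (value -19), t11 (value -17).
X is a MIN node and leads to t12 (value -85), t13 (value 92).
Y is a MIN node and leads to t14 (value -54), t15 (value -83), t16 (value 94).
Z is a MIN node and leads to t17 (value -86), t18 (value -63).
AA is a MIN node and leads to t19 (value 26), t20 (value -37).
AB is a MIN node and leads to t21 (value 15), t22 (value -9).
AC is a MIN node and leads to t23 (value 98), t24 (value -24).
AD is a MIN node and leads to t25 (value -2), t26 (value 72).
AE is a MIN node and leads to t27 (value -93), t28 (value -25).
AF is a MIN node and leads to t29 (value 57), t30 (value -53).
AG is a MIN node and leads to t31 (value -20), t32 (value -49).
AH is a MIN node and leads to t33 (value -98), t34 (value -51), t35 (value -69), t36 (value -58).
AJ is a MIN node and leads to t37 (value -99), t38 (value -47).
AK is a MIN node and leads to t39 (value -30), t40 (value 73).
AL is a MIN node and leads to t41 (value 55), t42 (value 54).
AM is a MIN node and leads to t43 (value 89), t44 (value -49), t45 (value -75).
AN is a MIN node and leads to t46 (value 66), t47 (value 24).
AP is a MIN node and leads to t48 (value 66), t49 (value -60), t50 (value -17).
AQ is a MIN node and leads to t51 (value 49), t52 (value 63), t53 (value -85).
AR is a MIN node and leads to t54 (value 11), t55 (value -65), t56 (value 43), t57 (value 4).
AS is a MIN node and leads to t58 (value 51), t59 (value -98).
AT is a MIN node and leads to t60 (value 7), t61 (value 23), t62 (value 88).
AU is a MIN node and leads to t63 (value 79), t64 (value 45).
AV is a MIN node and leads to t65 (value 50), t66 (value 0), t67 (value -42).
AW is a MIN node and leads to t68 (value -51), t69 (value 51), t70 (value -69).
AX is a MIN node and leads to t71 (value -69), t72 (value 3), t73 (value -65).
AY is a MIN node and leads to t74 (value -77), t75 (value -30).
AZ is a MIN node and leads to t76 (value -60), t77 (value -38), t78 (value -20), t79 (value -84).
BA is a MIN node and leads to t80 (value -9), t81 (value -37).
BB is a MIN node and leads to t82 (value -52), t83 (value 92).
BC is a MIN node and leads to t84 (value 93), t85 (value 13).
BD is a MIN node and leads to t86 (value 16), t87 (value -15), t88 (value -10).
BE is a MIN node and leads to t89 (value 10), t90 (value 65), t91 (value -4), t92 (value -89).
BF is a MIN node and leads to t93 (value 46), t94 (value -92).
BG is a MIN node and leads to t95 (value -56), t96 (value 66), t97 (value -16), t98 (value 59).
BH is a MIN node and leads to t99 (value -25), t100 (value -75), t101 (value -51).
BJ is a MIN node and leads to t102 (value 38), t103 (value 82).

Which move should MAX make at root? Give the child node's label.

D

U (MIN): min(83, -37, -9) = -37
V (MIN): min(58, -93, -74, 2) = -93
W (MIN): min(43, 15, -19, -17) = -19
X (MIN): min(-85, 92) = -85
E (MAX): max(-37, -93, -19, -85) = -19
Y (MIN): min(-54, -83, 94) = -83
Z (MIN): min(-86, -63) = -86
F (MAX): max(-83, -86) = -83
AA (MIN): min(26, -37) = -37
AB (MIN): min(15, -9) = -9
AC (MIN): min(98, -24) = -24
G (MAX): max(-37, -9, -24) = -9
A (MIN): min(-19, -83, -9) = -83
AD (MIN): min(-2, 72) = -2
AE (MIN): min(-93, -25) = -93
AF (MIN): min(57, -53) = -53
AG (MIN): min(-20, -49) = -49
H (MAX): max(-2, -93, -53, -49) = -2
AH (MIN): min(-98, -51, -69, -58) = -98
AJ (MIN): min(-99, -47) = -99
AK (MIN): min(-30, 73) = -30
AL (MIN): min(55, 54) = 54
J (MAX): max(-98, -99, -30, 54) = 54
AM (MIN): min(89, -49, -75) = -75
AN (MIN): min(66, 24) = 24
AP (MIN): min(66, -60, -17) = -60
K (MAX): max(-75, 24, -60) = 24
AQ (MIN): min(49, 63, -85) = -85
AR (MIN): min(11, -65, 43, 4) = -65
L (MAX): max(-85, -65) = -65
B (MIN): min(-2, 54, 24, -65) = -65
AS (MIN): min(51, -98) = -98
AT (MIN): min(7, 23, 88) = 7
M (MAX): max(-98, 7) = 7
AU (MIN): min(79, 45) = 45
AV (MIN): min(50, 0, -42) = -42
AW (MIN): min(-51, 51, -69) = -69
N (MAX): max(45, -42, -69) = 45
AX (MIN): min(-69, 3, -65) = -69
AY (MIN): min(-77, -30) = -77
AZ (MIN): min(-60, -38, -20, -84) = -84
P (MAX): max(-69, -77, -84) = -69
BA (MIN): min(-9, -37) = -37
BB (MIN): min(-52, 92) = -52
Q (MAX): max(-37, -52) = -37
C (MIN): min(7, 45, -69, -37) = -69
BC (MIN): min(93, 13) = 13
BD (MIN): min(16, -15, -10) = -15
R (MAX): max(13, -15) = 13
BE (MIN): min(10, 65, -4, -89) = -89
BF (MIN): min(46, -92) = -92
BG (MIN): min(-56, 66, -16, 59) = -56
S (MAX): max(-89, -92, -56) = -56
BH (MIN): min(-25, -75, -51) = -75
BJ (MIN): min(38, 82) = 38
T (MAX): max(-75, 38) = 38
D (MIN): min(13, -56, 38) = -56
root (MAX): max(-83, -65, -69, -56) = -56
MAX at root wants the highest of {A=-83, B=-65, C=-69, D=-56}, so chooses D.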